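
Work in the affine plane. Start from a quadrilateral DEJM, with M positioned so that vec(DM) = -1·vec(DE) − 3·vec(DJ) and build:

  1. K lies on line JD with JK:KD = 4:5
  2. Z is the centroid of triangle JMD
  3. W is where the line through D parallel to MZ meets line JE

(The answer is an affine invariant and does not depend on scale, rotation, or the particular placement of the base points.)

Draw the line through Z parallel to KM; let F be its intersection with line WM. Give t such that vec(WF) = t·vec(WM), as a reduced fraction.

t = 43/46

Assign D = (0, 0), E = (1, 0), J = (0, 1), M = (-1, -3) — the answer is frame-independent, so this choice is without loss of generality.
1. K lies on line JD with JK:KD = 4:5 ⇒ K = (0, 5/9)
2. Z is the centroid of triangle JMD ⇒ Z = (-1/3, -2/3)
3. W is where the line through D parallel to MZ meets line JE ⇒ W = (2/9, 7/9)
through Z parallel to KM: direction (-1, -32/9); meets WM at F = (-127/138, -190/69)
F = W + t·(M−W) with t = 43/46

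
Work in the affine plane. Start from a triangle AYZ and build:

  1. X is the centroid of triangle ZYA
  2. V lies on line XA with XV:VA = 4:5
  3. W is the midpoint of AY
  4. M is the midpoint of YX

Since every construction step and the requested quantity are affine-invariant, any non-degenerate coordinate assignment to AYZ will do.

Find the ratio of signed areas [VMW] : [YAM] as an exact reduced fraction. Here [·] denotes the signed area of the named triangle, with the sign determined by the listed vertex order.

Choose coordinates A = (0, 0), Y = (1, 0), Z = (0, 1).
1. X is the centroid of triangle ZYA ⇒ X = (1/3, 1/3)
2. V lies on line XA with XV:VA = 4:5 ⇒ V = (5/27, 5/27)
3. W is the midpoint of AY ⇒ W = (1/2, 0)
4. M is the midpoint of YX ⇒ M = (2/3, 1/6)
2·[VMW] = -1/12, 2·[YAM] = -1/6
[VMW]:[YAM] = -1/12:-1/6 = 1/2

[VMW]:[YAM] = 1/2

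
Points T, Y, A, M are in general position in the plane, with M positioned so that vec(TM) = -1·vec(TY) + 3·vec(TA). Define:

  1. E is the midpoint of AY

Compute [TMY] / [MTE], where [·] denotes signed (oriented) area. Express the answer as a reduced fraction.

Assign T = (0, 0), Y = (1, 0), A = (0, 1), M = (-1, 3) — the answer is frame-independent, so this choice is without loss of generality.
1. E is the midpoint of AY ⇒ E = (1/2, 1/2)
2·[TMY] = -3, 2·[MTE] = 2
[TMY]:[MTE] = -3:2 = -3/2

[TMY]:[MTE] = -3/2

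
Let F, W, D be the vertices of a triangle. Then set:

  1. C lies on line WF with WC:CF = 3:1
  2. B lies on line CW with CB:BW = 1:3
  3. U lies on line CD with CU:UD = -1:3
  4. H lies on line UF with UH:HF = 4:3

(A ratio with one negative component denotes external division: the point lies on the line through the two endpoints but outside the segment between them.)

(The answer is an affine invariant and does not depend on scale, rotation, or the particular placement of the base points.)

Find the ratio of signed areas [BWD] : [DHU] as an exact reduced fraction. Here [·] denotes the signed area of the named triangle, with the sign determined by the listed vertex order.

[BWD]:[DHU] = 21/8

Work in coordinates with F = (0, 0), W = (1, 0), D = (0, 1).
1. C lies on line WF with WC:CF = 3:1 ⇒ C = (1/4, 0)
2. B lies on line CW with CB:BW = 1:3 ⇒ B = (7/16, 0)
3. U lies on line CD with CU:UD = -1:3 ⇒ U = (3/8, -1/2)
4. H lies on line UF with UH:HF = 4:3 ⇒ H = (9/56, -3/14)
2·[BWD] = 9/16, 2·[DHU] = 3/14
[BWD]:[DHU] = 9/16:3/14 = 21/8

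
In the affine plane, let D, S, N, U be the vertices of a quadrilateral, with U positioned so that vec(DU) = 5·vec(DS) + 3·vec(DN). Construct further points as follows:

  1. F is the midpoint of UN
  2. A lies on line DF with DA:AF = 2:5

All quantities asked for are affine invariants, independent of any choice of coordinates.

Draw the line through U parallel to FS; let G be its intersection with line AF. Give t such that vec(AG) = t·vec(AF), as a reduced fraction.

Assign D = (0, 0), S = (1, 0), N = (0, 1), U = (5, 3) — the answer is frame-independent, so this choice is without loss of generality.
1. F is the midpoint of UN ⇒ F = (5/2, 2)
2. A lies on line DF with DA:AF = 2:5 ⇒ A = (5/7, 4/7)
through U parallel to FS: direction (-3/2, -2); meets AF at G = (55/8, 11/2)
G = A + t·(F−A) with t = 69/20

t = 69/20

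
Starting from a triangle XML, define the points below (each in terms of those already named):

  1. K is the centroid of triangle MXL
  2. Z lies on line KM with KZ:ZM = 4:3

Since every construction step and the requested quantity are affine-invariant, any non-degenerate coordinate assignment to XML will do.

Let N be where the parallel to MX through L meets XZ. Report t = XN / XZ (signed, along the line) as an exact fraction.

Choose coordinates X = (0, 0), M = (1, 0), L = (0, 1).
1. K is the centroid of triangle MXL ⇒ K = (1/3, 1/3)
2. Z lies on line KM with KZ:ZM = 4:3 ⇒ Z = (5/7, 1/7)
through L parallel to MX: direction (-1, 0); meets XZ at N = (5, 1)
N = X + t·(Z−X) with t = 7

t = 7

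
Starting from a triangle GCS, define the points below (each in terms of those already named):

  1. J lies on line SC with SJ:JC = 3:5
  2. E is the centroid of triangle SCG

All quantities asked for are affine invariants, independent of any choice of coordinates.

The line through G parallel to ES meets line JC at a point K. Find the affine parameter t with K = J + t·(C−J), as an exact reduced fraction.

t = -11/5

Assign G = (0, 0), C = (1, 0), S = (0, 1) — the answer is frame-independent, so this choice is without loss of generality.
1. J lies on line SC with SJ:JC = 3:5 ⇒ J = (3/8, 5/8)
2. E is the centroid of triangle SCG ⇒ E = (1/3, 1/3)
through G parallel to ES: direction (-1/3, 2/3); meets JC at K = (-1, 2)
K = J + t·(C−J) with t = -11/5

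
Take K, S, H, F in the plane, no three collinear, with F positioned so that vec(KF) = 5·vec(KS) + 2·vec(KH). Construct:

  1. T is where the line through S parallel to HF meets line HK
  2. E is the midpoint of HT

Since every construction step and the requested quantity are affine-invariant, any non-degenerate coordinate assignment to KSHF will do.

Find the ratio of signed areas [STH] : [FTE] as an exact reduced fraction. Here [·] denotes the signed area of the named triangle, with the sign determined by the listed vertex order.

Choose coordinates K = (0, 0), S = (1, 0), H = (0, 1), F = (5, 2).
1. T is where the line through S parallel to HF meets line HK ⇒ T = (0, -1/5)
2. E is the midpoint of HT ⇒ E = (0, 2/5)
2·[STH] = -6/5, 2·[FTE] = -3
[STH]:[FTE] = -6/5:-3 = 2/5

[STH]:[FTE] = 2/5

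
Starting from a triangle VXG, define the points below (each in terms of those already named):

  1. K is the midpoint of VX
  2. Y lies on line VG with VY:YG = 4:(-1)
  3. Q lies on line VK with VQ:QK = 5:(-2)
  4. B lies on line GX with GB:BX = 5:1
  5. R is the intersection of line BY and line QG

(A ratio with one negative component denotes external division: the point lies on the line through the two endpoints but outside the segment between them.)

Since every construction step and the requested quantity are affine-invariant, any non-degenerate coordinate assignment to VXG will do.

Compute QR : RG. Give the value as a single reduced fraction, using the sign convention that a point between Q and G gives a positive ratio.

QR:RG = -1/2

Assign V = (0, 0), X = (1, 0), G = (0, 1) — the answer is frame-independent, so this choice is without loss of generality.
1. K is the midpoint of VX ⇒ K = (1/2, 0)
2. Y lies on line VG with VY:YG = 4:(-1) ⇒ Y = (0, 4/3)
3. Q lies on line VK with VQ:QK = 5:(-2) ⇒ Q = (5/6, 0)
4. B lies on line GX with GB:BX = 5:1 ⇒ B = (5/6, 1/6)
5. R is the intersection of line BY and line QG ⇒ R = (5/3, -1)
R = Q + t·(G−Q) with t = -1, so QR:RG = t:(1−t) = -1:2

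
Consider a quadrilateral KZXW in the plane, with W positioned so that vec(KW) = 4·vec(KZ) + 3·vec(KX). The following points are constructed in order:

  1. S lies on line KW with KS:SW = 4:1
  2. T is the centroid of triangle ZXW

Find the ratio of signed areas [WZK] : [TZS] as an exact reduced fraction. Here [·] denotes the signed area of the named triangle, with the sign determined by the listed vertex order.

Work in coordinates with K = (0, 0), Z = (1, 0), X = (0, 1), W = (4, 3).
1. S lies on line KW with KS:SW = 4:1 ⇒ S = (16/5, 12/5)
2. T is the centroid of triangle ZXW ⇒ T = (5/3, 4/3)
2·[WZK] = -3, 2·[TZS] = 4/3
[WZK]:[TZS] = -3:4/3 = -9/4

[WZK]:[TZS] = -9/4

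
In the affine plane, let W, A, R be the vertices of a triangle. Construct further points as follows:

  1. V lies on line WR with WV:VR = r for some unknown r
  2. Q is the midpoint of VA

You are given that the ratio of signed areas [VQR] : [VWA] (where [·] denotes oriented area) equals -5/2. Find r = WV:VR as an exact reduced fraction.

r = -1/5

Assign W = (0, 0), A = (1, 0), R = (0, 1) — the answer is frame-independent, so this choice is without loss of generality.
1. With WV:VR = r, write λ = r/(r+1) so V = W + λ·(R−W); V is affine-linear in λ
2. Q is the midpoint of VA ⇒ Q is an affine combination of earlier points and hence also affine-linear in λ
Every point depending on V is an affine combination of V and λ-independent points, so each such coordinate is linear in λ; the λ² term in each signed area is a multiple of (R−W)×(R−W) = 0, so 2·[VQR] and 2·[VWA] are each linear in λ. Evaluating at λ=0 and λ=1:
  2·[VQR] = -1/2·λ + 1/2,   2·[VWA] = λ
So [VQR]:[VWA] = (-1/2·λ + 1/2) / (λ). Setting this equal to -5/2:
  -1/2·λ + 1/2 = -5/2·(λ)  ⇒  λ = -1/4
Then r = λ/(1−λ) = (-1/4)/(5/4) = -1/5. Check: with r = -1/5, V = (0, -1/4) and [VQR]:[VWA] = -5/2 as required.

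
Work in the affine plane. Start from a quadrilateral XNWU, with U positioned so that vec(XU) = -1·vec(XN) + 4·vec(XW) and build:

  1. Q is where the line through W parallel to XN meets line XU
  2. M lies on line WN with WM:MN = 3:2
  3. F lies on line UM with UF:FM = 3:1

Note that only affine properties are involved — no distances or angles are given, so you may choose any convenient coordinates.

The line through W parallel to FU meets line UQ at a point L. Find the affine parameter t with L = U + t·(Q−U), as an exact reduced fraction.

t = 4/7

Work in coordinates with X = (0, 0), N = (1, 0), W = (0, 1), U = (-1, 4).
1. Q is where the line through W parallel to XN meets line XU ⇒ Q = (-1/4, 1)
2. M lies on line WN with WM:MN = 3:2 ⇒ M = (3/5, 2/5)
3. F lies on line UM with UF:FM = 3:1 ⇒ F = (1/5, 13/10)
through W parallel to FU: direction (-6/5, 27/10); meets UQ at L = (-4/7, 16/7)
L = U + t·(Q−U) with t = 4/7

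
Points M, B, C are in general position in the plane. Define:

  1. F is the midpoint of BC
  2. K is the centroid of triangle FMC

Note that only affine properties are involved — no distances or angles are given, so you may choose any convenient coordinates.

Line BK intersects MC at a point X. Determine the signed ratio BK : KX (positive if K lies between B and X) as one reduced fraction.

Set M = (0, 0), B = (1, 0), C = (0, 1); any affine frame gives the same invariant.
1. F is the midpoint of BC ⇒ F = (1/2, 1/2)
2. K is the centroid of triangle FMC ⇒ K = (1/6, 1/2)
line BK meets MC at X = (0, 3/5)
K = B + t·(X−B) with t = 5/6, so BK:KX = 5/6:1/6

BK:KX = 5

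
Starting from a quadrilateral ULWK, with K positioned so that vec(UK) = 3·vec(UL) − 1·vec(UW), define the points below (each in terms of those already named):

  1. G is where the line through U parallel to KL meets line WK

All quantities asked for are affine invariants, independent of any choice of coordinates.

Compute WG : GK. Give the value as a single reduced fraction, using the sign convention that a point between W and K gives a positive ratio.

WG:GK = -2

Set U = (0, 0), L = (1, 0), W = (0, 1), K = (3, -1); any affine frame gives the same invariant.
1. G is where the line through U parallel to KL meets line WK ⇒ G = (6, -3)
G = W + t·(K−W) with t = 2, so WG:GK = t:(1−t) = 2:-1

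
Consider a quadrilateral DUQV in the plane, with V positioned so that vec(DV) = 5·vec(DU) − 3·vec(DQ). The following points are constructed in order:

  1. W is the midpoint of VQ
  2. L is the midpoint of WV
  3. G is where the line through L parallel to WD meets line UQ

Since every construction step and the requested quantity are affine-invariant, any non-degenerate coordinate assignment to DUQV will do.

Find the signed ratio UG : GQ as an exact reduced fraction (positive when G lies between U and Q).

Choose coordinates D = (0, 0), U = (1, 0), Q = (0, 1), V = (5, -3).
1. W is the midpoint of VQ ⇒ W = (5/2, -1)
2. L is the midpoint of WV ⇒ L = (15/4, -2)
3. G is where the line through L parallel to WD meets line UQ ⇒ G = (5/2, -3/2)
G = U + t·(Q−U) with t = -3/2, so UG:GQ = t:(1−t) = -3/2:5/2

UG:GQ = -3/5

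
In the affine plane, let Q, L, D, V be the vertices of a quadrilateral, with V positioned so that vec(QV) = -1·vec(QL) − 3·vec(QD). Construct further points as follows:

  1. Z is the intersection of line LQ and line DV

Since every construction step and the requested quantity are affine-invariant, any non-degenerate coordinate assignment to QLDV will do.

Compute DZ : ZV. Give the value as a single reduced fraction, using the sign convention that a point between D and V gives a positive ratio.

Choose coordinates Q = (0, 0), L = (1, 0), D = (0, 1), V = (-1, -3).
1. Z is the intersection of line LQ and line DV ⇒ Z = (-1/4, 0)
Z = D + t·(V−D) with t = 1/4, so DZ:ZV = t:(1−t) = 1/4:3/4

DZ:ZV = 1/3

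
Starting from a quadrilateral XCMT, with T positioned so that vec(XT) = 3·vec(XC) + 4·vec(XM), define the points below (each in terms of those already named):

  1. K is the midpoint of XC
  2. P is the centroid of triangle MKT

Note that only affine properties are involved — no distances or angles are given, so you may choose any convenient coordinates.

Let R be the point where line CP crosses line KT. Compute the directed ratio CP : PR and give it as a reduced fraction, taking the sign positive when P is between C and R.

CP:PR = -7/3

Work in coordinates with X = (0, 0), C = (1, 0), M = (0, 1), T = (3, 4).
1. K is the midpoint of XC ⇒ K = (1/2, 0)
2. P is the centroid of triangle MKT ⇒ P = (7/6, 5/3)
line CP meets KT at R = (23/21, 20/21)
P = C + t·(R−C) with t = 7/4, so CP:PR = 7/4:-3/4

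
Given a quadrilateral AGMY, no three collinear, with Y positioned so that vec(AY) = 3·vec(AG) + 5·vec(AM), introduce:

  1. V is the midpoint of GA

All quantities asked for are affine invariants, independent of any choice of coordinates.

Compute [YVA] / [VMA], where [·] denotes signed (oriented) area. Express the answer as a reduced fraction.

[YVA]:[VMA] = -5

Assign A = (0, 0), G = (1, 0), M = (0, 1), Y = (3, 5) — the answer is frame-independent, so this choice is without loss of generality.
1. V is the midpoint of GA ⇒ V = (1/2, 0)
2·[YVA] = -5/2, 2·[VMA] = 1/2
[YVA]:[VMA] = -5/2:1/2 = -5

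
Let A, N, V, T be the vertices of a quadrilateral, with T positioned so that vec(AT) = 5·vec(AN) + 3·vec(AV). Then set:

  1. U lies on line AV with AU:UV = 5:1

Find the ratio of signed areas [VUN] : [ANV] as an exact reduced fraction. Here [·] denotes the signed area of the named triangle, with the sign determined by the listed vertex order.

Set A = (0, 0), N = (1, 0), V = (0, 1), T = (5, 3); any affine frame gives the same invariant.
1. U lies on line AV with AU:UV = 5:1 ⇒ U = (0, 5/6)
2·[VUN] = 1/6, 2·[ANV] = 1
[VUN]:[ANV] = 1/6:1 = 1/6

[VUN]:[ANV] = 1/6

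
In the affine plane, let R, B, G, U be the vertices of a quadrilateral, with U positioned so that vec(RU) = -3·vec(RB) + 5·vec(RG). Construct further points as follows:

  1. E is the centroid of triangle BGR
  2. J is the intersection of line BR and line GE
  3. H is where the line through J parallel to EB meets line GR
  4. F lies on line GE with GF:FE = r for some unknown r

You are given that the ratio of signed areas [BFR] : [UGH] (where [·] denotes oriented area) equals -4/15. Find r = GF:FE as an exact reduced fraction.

r = 3/2

Assign R = (0, 0), B = (1, 0), G = (0, 1), U = (-3, 5) — the answer is frame-independent, so this choice is without loss of generality.
1. E is the centroid of triangle BGR ⇒ E = (1/3, 1/3)
2. J is the intersection of line BR and line GE ⇒ J = (1/2, 0)
3. H is where the line through J parallel to EB meets line GR ⇒ H = (0, 1/4)
4. With GF:FE = r, write λ = r/(r+1) so F = G + λ·(E−G); F is affine-linear in λ
Every point depending on F is an affine combination of F and λ-independent points, so each such coordinate is linear in λ; the λ² term in each signed area is a multiple of (E−G)×(E−G) = 0, so 2·[BFR] and 2·[UGH] are each linear in λ. Evaluating at λ=0 and λ=1:
  2·[BFR] = -2/3·λ + 1,   2·[UGH] = -9/4
So [BFR]:[UGH] = (-2/3·λ + 1) / (-9/4). Setting this equal to -4/15:
  -2/3·λ + 1 = -4/15·(-9/4)  ⇒  λ = 3/5
Then r = λ/(1−λ) = (3/5)/(2/5) = 3/2. Check: with r = 3/2, F = (1/5, 3/5) and [BFR]:[UGH] = -4/15 as required.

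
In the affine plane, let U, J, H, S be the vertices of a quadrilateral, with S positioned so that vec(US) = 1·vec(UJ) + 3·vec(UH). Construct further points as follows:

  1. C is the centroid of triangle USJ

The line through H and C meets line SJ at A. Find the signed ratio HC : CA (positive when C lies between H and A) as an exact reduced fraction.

Work in coordinates with U = (0, 0), J = (1, 0), H = (0, 1), S = (1, 3).
1. C is the centroid of triangle USJ ⇒ C = (2/3, 1)
line HC meets SJ at A = (1, 1)
C = H + t·(A−H) with t = 2/3, so HC:CA = 2/3:1/3

HC:CA = 2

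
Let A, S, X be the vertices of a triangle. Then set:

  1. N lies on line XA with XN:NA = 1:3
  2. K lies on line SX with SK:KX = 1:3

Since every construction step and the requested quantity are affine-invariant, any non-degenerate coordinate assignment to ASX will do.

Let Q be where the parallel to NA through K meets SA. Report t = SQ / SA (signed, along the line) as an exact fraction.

t = 1/4

Work in coordinates with A = (0, 0), S = (1, 0), X = (0, 1).
1. N lies on line XA with XN:NA = 1:3 ⇒ N = (0, 3/4)
2. K lies on line SX with SK:KX = 1:3 ⇒ K = (3/4, 1/4)
through K parallel to NA: direction (0, -3/4); meets SA at Q = (3/4, 0)
Q = S + t·(A−S) with t = 1/4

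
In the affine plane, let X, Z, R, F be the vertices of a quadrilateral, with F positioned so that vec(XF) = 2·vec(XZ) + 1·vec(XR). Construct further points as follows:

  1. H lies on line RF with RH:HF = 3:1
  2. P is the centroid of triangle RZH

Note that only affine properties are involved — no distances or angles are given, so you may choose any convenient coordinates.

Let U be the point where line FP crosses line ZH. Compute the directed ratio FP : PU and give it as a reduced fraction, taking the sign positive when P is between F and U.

FP:PU = -2

Choose coordinates X = (0, 0), Z = (1, 0), R = (0, 1), F = (2, 1).
1. H lies on line RF with RH:HF = 3:1 ⇒ H = (3/2, 1)
2. P is the centroid of triangle RZH ⇒ P = (5/6, 2/3)
line FP meets ZH at U = (17/12, 5/6)
P = F + t·(U−F) with t = 2, so FP:PU = 2:-1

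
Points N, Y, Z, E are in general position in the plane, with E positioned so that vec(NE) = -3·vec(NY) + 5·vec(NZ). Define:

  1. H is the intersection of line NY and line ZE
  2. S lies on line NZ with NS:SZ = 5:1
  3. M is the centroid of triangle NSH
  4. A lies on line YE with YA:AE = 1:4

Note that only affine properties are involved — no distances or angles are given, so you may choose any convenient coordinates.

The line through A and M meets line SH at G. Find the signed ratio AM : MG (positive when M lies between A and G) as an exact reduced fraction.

Set N = (0, 0), Y = (1, 0), Z = (0, 1), E = (-3, 5); any affine frame gives the same invariant.
1. H is the intersection of line NY and line ZE ⇒ H = (3/4, 0)
2. S lies on line NZ with NS:SZ = 5:1 ⇒ S = (0, 5/6)
3. M is the centroid of triangle NSH ⇒ M = (1/4, 5/18)
4. A lies on line YE with YA:AE = 1:4 ⇒ A = (1/5, 1)
line AM meets SH at G = (11/48, 125/216)
M = A + t·(G−A) with t = 12/7, so AM:MG = 12/7:-5/7

AM:MG = -12/5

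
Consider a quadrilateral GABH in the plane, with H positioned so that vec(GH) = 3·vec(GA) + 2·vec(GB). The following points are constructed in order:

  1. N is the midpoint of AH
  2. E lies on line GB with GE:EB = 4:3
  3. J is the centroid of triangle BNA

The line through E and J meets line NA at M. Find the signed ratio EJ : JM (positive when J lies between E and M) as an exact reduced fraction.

EJ:JM = 19/14

Set G = (0, 0), A = (1, 0), B = (0, 1), H = (3, 2); any affine frame gives the same invariant.
1. N is the midpoint of AH ⇒ N = (2, 1)
2. E lies on line GB with GE:EB = 4:3 ⇒ E = (0, 4/7)
3. J is the centroid of triangle BNA ⇒ J = (1, 2/3)
line EJ meets NA at M = (33/19, 14/19)
J = E + t·(M−E) with t = 19/33, so EJ:JM = 19/33:14/33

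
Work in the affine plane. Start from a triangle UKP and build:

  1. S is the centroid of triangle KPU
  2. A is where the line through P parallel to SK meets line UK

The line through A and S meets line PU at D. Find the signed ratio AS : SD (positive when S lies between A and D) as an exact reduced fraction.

Work in coordinates with U = (0, 0), K = (1, 0), P = (0, 1).
1. S is the centroid of triangle KPU ⇒ S = (1/3, 1/3)
2. A is where the line through P parallel to SK meets line UK ⇒ A = (2, 0)
line AS meets PU at D = (0, 2/5)
S = A + t·(D−A) with t = 5/6, so AS:SD = 5/6:1/6

AS:SD = 5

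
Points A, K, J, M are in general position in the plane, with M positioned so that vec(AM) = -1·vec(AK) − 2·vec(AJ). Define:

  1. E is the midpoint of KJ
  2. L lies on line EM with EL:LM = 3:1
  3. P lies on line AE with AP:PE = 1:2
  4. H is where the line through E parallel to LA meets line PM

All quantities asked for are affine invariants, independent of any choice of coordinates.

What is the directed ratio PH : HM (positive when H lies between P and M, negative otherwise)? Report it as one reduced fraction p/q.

PH:HM = -1/2

Choose coordinates A = (0, 0), K = (1, 0), J = (0, 1), M = (-1, -2).
1. E is the midpoint of KJ ⇒ E = (1/2, 1/2)
2. L lies on line EM with EL:LM = 3:1 ⇒ L = (-5/8, -11/8)
3. P lies on line AE with AP:PE = 1:2 ⇒ P = (1/6, 1/6)
4. H is where the line through E parallel to LA meets line PM ⇒ H = (4/3, 7/3)
H = P + t·(M−P) with t = -1, so PH:HM = t:(1−t) = -1:2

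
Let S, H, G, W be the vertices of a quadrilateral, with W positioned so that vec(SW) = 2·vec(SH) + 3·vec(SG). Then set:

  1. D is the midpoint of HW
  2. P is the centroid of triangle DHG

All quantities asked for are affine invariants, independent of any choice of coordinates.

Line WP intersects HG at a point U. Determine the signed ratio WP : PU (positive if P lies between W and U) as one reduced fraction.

WP:PU = 5

Set S = (0, 0), H = (1, 0), G = (0, 1), W = (2, 3); any affine frame gives the same invariant.
1. D is the midpoint of HW ⇒ D = (3/2, 3/2)
2. P is the centroid of triangle DHG ⇒ P = (5/6, 5/6)
line WP meets HG at U = (3/5, 2/5)
P = W + t·(U−W) with t = 5/6, so WP:PU = 5/6:1/6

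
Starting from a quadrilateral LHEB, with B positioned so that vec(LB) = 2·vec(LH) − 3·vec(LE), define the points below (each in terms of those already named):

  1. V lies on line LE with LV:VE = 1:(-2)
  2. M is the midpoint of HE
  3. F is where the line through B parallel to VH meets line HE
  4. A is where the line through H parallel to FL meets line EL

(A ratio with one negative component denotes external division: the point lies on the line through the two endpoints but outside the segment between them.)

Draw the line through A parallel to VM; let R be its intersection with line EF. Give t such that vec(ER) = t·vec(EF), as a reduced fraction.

t = 1/36

Work in coordinates with L = (0, 0), H = (1, 0), E = (0, 1), B = (2, -3).
1. V lies on line LE with LV:VE = 1:(-2) ⇒ V = (0, -1)
2. M is the midpoint of HE ⇒ M = (1/2, 1/2)
3. F is where the line through B parallel to VH meets line HE ⇒ F = (3, -2)
4. A is where the line through H parallel to FL meets line EL ⇒ A = (0, 2/3)
through A parallel to VM: direction (1/2, 3/2); meets EF at R = (1/12, 11/12)
R = E + t·(F−E) with t = 1/36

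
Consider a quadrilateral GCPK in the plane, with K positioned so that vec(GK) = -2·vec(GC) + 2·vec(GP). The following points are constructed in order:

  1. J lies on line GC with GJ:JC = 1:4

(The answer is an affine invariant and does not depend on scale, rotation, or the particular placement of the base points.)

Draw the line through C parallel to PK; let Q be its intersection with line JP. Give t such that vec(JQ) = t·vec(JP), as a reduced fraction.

t = 4/9

Choose coordinates G = (0, 0), C = (1, 0), P = (0, 1), K = (-2, 2).
1. J lies on line GC with GJ:JC = 1:4 ⇒ J = (1/5, 0)
through C parallel to PK: direction (-2, 1); meets JP at Q = (1/9, 4/9)
Q = J + t·(P−J) with t = 4/9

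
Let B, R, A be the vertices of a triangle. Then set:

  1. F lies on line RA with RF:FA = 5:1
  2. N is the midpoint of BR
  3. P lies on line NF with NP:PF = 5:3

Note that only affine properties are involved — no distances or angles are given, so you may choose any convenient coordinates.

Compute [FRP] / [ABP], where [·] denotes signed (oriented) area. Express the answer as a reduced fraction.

[FRP]:[ABP] = -15/28

Choose coordinates B = (0, 0), R = (1, 0), A = (0, 1).
1. F lies on line RA with RF:FA = 5:1 ⇒ F = (1/6, 5/6)
2. N is the midpoint of BR ⇒ N = (1/2, 0)
3. P lies on line NF with NP:PF = 5:3 ⇒ P = (7/24, 25/48)
2·[FRP] = -5/32, 2·[ABP] = 7/24
[FRP]:[ABP] = -5/32:7/24 = -15/28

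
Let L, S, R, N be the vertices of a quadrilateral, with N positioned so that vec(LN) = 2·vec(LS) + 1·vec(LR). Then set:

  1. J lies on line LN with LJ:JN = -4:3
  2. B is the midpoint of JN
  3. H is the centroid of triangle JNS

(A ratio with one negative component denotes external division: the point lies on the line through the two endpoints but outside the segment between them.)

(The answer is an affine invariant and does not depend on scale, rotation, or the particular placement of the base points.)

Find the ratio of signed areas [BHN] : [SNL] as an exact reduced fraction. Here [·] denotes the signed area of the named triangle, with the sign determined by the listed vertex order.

[BHN]:[SNL] = -1/2

Assign L = (0, 0), S = (1, 0), R = (0, 1), N = (2, 1) — the answer is frame-independent, so this choice is without loss of generality.
1. J lies on line LN with LJ:JN = -4:3 ⇒ J = (8, 4)
2. B is the midpoint of JN ⇒ B = (5, 5/2)
3. H is the centroid of triangle JNS ⇒ H = (11/3, 5/3)
2·[BHN] = -1/2, 2·[SNL] = 1
[BHN]:[SNL] = -1/2:1 = -1/2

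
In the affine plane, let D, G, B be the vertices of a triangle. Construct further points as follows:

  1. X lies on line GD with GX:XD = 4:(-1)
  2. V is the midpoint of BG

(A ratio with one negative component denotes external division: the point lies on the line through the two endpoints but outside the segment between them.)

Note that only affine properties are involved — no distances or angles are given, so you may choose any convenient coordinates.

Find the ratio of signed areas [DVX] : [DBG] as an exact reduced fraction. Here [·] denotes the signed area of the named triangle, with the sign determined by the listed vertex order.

[DVX]:[DBG] = -1/6

Work in coordinates with D = (0, 0), G = (1, 0), B = (0, 1).
1. X lies on line GD with GX:XD = 4:(-1) ⇒ X = (-1/3, 0)
2. V is the midpoint of BG ⇒ V = (1/2, 1/2)
2·[DVX] = 1/6, 2·[DBG] = -1
[DVX]:[DBG] = 1/6:-1 = -1/6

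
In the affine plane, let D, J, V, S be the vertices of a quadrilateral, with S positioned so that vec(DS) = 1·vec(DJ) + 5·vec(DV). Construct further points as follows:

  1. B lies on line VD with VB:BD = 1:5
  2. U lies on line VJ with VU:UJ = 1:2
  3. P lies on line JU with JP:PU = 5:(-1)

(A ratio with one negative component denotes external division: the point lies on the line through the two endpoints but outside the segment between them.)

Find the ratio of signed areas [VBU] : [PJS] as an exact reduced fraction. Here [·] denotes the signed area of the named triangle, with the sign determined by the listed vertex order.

Choose coordinates D = (0, 0), J = (1, 0), V = (0, 1), S = (1, 5).
1. B lies on line VD with VB:BD = 1:5 ⇒ B = (0, 5/6)
2. U lies on line VJ with VU:UJ = 1:2 ⇒ U = (1/3, 2/3)
3. P lies on line JU with JP:PU = 5:(-1) ⇒ P = (1/6, 5/6)
2·[VBU] = 1/18, 2·[PJS] = 25/6
[VBU]:[PJS] = 1/18:25/6 = 1/75

[VBU]:[PJS] = 1/75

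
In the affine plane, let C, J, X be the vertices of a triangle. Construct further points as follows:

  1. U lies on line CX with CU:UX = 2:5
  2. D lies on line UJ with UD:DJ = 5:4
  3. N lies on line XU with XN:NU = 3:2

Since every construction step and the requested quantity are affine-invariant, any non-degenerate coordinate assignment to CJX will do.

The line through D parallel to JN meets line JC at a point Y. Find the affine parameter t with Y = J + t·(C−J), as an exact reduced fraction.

t = 2/9

Set C = (0, 0), J = (1, 0), X = (0, 1); any affine frame gives the same invariant.
1. U lies on line CX with CU:UX = 2:5 ⇒ U = (0, 2/7)
2. D lies on line UJ with UD:DJ = 5:4 ⇒ D = (5/9, 8/63)
3. N lies on line XU with XN:NU = 3:2 ⇒ N = (0, 4/7)
through D parallel to JN: direction (-1, 4/7); meets JC at Y = (7/9, 0)
Y = J + t·(C−J) with t = 2/9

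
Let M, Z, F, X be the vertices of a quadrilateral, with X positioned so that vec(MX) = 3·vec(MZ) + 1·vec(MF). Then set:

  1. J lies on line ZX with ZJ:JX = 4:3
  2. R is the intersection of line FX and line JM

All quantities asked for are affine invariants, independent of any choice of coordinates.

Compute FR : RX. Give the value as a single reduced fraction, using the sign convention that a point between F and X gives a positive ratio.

FR:RX = -5

Set M = (0, 0), Z = (1, 0), F = (0, 1), X = (3, 1); any affine frame gives the same invariant.
1. J lies on line ZX with ZJ:JX = 4:3 ⇒ J = (15/7, 4/7)
2. R is the intersection of line FX and line JM ⇒ R = (15/4, 1)
R = F + t·(X−F) with t = 5/4, so FR:RX = t:(1−t) = 5/4:-1/4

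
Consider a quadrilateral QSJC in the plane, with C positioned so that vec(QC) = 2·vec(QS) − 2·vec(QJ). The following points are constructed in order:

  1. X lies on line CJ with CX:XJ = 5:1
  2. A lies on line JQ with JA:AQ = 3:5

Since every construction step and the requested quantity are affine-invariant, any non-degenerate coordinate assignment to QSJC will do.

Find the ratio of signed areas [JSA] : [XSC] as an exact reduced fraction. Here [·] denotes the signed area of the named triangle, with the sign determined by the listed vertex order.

[JSA]:[XSC] = 9/20

Set Q = (0, 0), S = (1, 0), J = (0, 1), C = (2, -2); any affine frame gives the same invariant.
1. X lies on line CJ with CX:XJ = 5:1 ⇒ X = (1/3, 1/2)
2. A lies on line JQ with JA:AQ = 3:5 ⇒ A = (0, 5/8)
2·[JSA] = -3/8, 2·[XSC] = -5/6
[JSA]:[XSC] = -3/8:-5/6 = 9/20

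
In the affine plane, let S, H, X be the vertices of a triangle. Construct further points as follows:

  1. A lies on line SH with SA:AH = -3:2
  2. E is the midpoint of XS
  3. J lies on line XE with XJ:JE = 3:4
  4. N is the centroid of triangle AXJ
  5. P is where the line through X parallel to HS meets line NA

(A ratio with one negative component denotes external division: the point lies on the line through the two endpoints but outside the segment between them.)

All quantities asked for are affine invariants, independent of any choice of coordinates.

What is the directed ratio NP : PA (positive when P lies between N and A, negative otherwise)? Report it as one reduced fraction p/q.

NP:PA = -17/42

Assign S = (0, 0), H = (1, 0), X = (0, 1) — the answer is frame-independent, so this choice is without loss of generality.
1. A lies on line SH with SA:AH = -3:2 ⇒ A = (3, 0)
2. E is the midpoint of XS ⇒ E = (0, 1/2)
3. J lies on line XE with XJ:JE = 3:4 ⇒ J = (0, 11/14)
4. N is the centroid of triangle AXJ ⇒ N = (1, 25/42)
5. P is where the line through X parallel to HS meets line NA ⇒ P = (-9/25, 1)
P = N + t·(A−N) with t = -17/25, so NP:PA = t:(1−t) = -17/25:42/25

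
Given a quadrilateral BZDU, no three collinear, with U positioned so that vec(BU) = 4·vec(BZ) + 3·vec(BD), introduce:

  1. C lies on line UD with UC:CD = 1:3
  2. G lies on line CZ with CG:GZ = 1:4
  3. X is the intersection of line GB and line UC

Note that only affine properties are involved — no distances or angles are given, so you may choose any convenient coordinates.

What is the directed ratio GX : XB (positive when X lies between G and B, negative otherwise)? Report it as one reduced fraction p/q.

Choose coordinates B = (0, 0), Z = (1, 0), D = (0, 1), U = (4, 3).
1. C lies on line UD with UC:CD = 1:3 ⇒ C = (3, 5/2)
2. G lies on line CZ with CG:GZ = 1:4 ⇒ G = (13/5, 2)
3. X is the intersection of line GB and line UC ⇒ X = (26/7, 20/7)
X = G + t·(B−G) with t = -3/7, so GX:XB = t:(1−t) = -3/7:10/7

GX:XB = -3/10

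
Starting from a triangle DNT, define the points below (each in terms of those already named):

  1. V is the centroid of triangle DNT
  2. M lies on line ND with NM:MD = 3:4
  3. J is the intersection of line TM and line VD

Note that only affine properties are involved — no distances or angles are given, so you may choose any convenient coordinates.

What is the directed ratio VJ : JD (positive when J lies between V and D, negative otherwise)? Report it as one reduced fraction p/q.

Choose coordinates D = (0, 0), N = (1, 0), T = (0, 1).
1. V is the centroid of triangle DNT ⇒ V = (1/3, 1/3)
2. M lies on line ND with NM:MD = 3:4 ⇒ M = (4/7, 0)
3. J is the intersection of line TM and line VD ⇒ J = (4/11, 4/11)
J = V + t·(D−V) with t = -1/11, so VJ:JD = t:(1−t) = -1/11:12/11

VJ:JD = -1/12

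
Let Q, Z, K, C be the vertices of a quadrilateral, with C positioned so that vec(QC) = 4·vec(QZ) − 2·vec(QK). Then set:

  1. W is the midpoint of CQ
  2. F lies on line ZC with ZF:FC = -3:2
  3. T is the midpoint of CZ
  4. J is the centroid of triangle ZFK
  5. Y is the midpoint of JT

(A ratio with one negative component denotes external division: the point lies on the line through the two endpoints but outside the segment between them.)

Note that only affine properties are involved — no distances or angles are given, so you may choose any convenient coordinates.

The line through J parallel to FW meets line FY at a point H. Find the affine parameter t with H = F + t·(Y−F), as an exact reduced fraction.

Work in coordinates with Q = (0, 0), Z = (1, 0), K = (0, 1), C = (4, -2).
1. W is the midpoint of CQ ⇒ W = (2, -1)
2. F lies on line ZC with ZF:FC = -3:2 ⇒ F = (10, -6)
3. T is the midpoint of CZ ⇒ T = (5/2, -1)
4. J is the centroid of triangle ZFK ⇒ J = (11/3, -5/3)
5. Y is the midpoint of JT ⇒ Y = (37/12, -4/3)
through J parallel to FW: direction (-8, 5); meets FY at H = (27/11, -10/11)
H = F + t·(Y−F) with t = 12/11

t = 12/11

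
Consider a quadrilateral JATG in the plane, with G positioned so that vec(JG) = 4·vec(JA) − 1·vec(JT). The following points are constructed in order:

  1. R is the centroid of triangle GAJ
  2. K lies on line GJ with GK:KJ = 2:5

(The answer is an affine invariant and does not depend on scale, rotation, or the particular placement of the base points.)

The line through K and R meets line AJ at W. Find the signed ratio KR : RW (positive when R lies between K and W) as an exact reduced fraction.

KR:RW = 8/7

Choose coordinates J = (0, 0), A = (1, 0), T = (0, 1), G = (4, -1).
1. R is the centroid of triangle GAJ ⇒ R = (5/3, -1/3)
2. K lies on line GJ with GK:KJ = 2:5 ⇒ K = (20/7, -5/7)
line KR meets AJ at W = (5/8, 0)
R = K + t·(W−K) with t = 8/15, so KR:RW = 8/15:7/15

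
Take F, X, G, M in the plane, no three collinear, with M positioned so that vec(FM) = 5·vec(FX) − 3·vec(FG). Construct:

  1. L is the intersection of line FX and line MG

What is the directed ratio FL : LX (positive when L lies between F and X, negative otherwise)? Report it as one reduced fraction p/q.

Assign F = (0, 0), X = (1, 0), G = (0, 1), M = (5, -3) — the answer is frame-independent, so this choice is without loss of generality.
1. L is the intersection of line FX and line MG ⇒ L = (5/4, 0)
L = F + t·(X−F) with t = 5/4, so FL:LX = t:(1−t) = 5/4:-1/4

FL:LX = -5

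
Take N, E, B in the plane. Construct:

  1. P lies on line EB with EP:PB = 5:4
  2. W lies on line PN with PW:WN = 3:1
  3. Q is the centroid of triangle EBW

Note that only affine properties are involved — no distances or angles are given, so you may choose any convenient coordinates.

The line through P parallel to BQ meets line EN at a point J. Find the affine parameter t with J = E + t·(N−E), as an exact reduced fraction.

t = 15/67

Set N = (0, 0), E = (1, 0), B = (0, 1); any affine frame gives the same invariant.
1. P lies on line EB with EP:PB = 5:4 ⇒ P = (4/9, 5/9)
2. W lies on line PN with PW:WN = 3:1 ⇒ W = (1/9, 5/36)
3. Q is the centroid of triangle EBW ⇒ Q = (10/27, 41/108)
through P parallel to BQ: direction (10/27, -67/108); meets EN at J = (52/67, 0)
J = E + t·(N−E) with t = 15/67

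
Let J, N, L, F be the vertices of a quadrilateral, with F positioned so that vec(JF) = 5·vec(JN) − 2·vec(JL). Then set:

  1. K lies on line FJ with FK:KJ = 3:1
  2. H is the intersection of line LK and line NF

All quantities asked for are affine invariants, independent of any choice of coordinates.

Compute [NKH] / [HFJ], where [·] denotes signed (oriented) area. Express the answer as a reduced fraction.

[NKH]:[HFJ] = 1/20

Work in coordinates with J = (0, 0), N = (1, 0), L = (0, 1), F = (5, -2).
1. K lies on line FJ with FK:KJ = 3:1 ⇒ K = (5/4, -1/2)
2. H is the intersection of line LK and line NF ⇒ H = (5/7, 1/7)
2·[NKH] = -3/28, 2·[HFJ] = -15/7
[NKH]:[HFJ] = -3/28:-15/7 = 1/20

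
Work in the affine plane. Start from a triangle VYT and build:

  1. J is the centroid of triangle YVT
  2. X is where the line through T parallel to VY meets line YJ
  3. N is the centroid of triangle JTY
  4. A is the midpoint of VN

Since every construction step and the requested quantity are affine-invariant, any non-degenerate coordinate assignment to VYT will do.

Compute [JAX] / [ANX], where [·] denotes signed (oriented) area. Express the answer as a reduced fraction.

[JAX]:[ANX] = -1/2

Choose coordinates V = (0, 0), Y = (1, 0), T = (0, 1).
1. J is the centroid of triangle YVT ⇒ J = (1/3, 1/3)
2. X is where the line through T parallel to VY meets line YJ ⇒ X = (-1, 1)
3. N is the centroid of triangle JTY ⇒ N = (4/9, 4/9)
4. A is the midpoint of VN ⇒ A = (2/9, 2/9)
2·[JAX] = -2/9, 2·[ANX] = 4/9
[JAX]:[ANX] = -2/9:4/9 = -1/2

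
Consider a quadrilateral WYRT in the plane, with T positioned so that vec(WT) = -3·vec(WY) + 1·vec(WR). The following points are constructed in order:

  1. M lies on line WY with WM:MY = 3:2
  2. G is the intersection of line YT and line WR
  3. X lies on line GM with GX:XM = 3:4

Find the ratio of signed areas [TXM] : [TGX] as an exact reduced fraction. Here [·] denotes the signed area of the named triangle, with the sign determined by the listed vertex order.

Work in coordinates with W = (0, 0), Y = (1, 0), R = (0, 1), T = (-3, 1).
1. M lies on line WY with WM:MY = 3:2 ⇒ M = (3/5, 0)
2. G is the intersection of line YT and line WR ⇒ G = (0, 1/4)
3. X lies on line GM with GX:XM = 3:4 ⇒ X = (9/35, 1/7)
2·[TXM] = -6/35, 2·[TGX] = -9/70
[TXM]:[TGX] = -6/35:-9/70 = 4/3

[TXM]:[TGX] = 4/3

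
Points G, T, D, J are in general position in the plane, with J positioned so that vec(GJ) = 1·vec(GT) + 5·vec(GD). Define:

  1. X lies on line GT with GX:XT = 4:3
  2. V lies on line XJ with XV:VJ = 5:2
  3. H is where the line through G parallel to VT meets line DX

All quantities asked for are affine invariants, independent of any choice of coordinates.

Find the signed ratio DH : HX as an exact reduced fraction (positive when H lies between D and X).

DH:HX = -3/50

Set G = (0, 0), T = (1, 0), D = (0, 1), J = (1, 5); any affine frame gives the same invariant.
1. X lies on line GT with GX:XT = 4:3 ⇒ X = (4/7, 0)
2. V lies on line XJ with XV:VJ = 5:2 ⇒ V = (43/49, 25/7)
3. H is where the line through G parallel to VT meets line DX ⇒ H = (-12/329, 50/47)
H = D + t·(X−D) with t = -3/47, so DH:HX = t:(1−t) = -3/47:50/47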